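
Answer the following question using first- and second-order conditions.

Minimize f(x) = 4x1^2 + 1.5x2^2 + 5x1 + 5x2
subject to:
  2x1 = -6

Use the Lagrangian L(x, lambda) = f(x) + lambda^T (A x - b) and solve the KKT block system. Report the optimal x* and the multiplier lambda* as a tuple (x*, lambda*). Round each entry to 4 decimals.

Form the Lagrangian:
  L(x, lambda) = (1/2) x^T Q x + c^T x + lambda^T (A x - b)
Stationarity (grad_x L = 0): Q x + c + A^T lambda = 0.
Primal feasibility: A x = b.

This gives the KKT block system:
  [ Q   A^T ] [ x     ]   [-c ]
  [ A    0  ] [ lambda ] = [ b ]

Solving the linear system:
  x*      = (-3, -1.6667)
  lambda* = (9.5)
  f(x*)   = 16.8333

x* = (-3, -1.6667), lambda* = (9.5)


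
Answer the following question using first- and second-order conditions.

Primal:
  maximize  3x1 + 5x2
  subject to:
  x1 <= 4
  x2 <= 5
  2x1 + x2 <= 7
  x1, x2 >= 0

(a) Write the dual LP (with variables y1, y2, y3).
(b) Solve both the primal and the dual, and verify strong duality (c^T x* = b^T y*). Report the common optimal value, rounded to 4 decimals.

The standard primal-dual pair for 'max c^T x s.t. A x <= b, x >= 0' is:
  Dual:  min b^T y  s.t.  A^T y >= c,  y >= 0.

So the dual LP is:
  minimize  4y1 + 5y2 + 7y3
  subject to:
    y1 + 2y3 >= 3
    y2 + y3 >= 5
    y1, y2, y3 >= 0

Solving the primal: x* = (1, 5).
  primal value c^T x* = 28.
Solving the dual: y* = (0, 3.5, 1.5).
  dual value b^T y* = 28.
Strong duality: c^T x* = b^T y*. Confirmed.

28


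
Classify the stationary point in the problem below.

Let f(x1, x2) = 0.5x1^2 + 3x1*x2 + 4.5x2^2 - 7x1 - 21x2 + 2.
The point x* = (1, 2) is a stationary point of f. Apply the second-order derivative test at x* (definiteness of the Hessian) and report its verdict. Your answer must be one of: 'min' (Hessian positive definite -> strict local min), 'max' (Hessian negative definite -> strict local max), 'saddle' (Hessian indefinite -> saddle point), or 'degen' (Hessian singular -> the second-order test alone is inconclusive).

Compute the Hessian H = grad^2 f:
  H = [[1, 3], [3, 9]]
Verify stationarity: grad f(x*) = H x* + g = (0, 0).
Eigenvalues of H: 0, 10.
H has a zero eigenvalue (singular; positive semidefinite but not definite), so H is neither positive definite, negative definite, nor indefinite. The second-order test alone is inconclusive -> degen.
(Indeed, f is constant along the null direction of H through x*, so x* is not a strict local extremum.)

degen


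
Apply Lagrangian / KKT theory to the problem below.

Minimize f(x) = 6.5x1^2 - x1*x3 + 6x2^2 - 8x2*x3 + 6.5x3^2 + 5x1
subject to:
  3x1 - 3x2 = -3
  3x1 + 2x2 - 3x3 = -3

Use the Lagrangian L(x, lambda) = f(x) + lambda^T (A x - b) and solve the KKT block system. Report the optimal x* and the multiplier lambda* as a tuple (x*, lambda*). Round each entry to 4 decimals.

Form the Lagrangian:
  L(x, lambda) = (1/2) x^T Q x + c^T x + lambda^T (A x - b)
Stationarity (grad_x L = 0): Q x + c + A^T lambda = 0.
Primal feasibility: A x = b.

This gives the KKT block system:
  [ Q   A^T ] [ x     ]   [-c ]
  [ A    0  ] [ lambda ] = [ b ]

Solving the linear system:
  x*      = (-0.7964, 0.2036, 0.3393)
  lambda* = (0.7048, 1.1929)
  f(x*)   = 0.8554

x* = (-0.7964, 0.2036, 0.3393), lambda* = (0.7048, 1.1929)


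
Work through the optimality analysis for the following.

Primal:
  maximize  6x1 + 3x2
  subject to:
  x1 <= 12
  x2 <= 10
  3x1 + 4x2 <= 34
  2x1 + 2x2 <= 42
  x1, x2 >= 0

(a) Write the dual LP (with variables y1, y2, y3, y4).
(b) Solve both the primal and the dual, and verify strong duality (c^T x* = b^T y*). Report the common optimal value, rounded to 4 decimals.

The standard primal-dual pair for 'max c^T x s.t. A x <= b, x >= 0' is:
  Dual:  min b^T y  s.t.  A^T y >= c,  y >= 0.

So the dual LP is:
  minimize  12y1 + 10y2 + 34y3 + 42y4
  subject to:
    y1 + 3y3 + 2y4 >= 6
    y2 + 4y3 + 2y4 >= 3
    y1, y2, y3, y4 >= 0

Solving the primal: x* = (11.3333, 0).
  primal value c^T x* = 68.
Solving the dual: y* = (0, 0, 2, 0).
  dual value b^T y* = 68.
Strong duality: c^T x* = b^T y*. Confirmed.

68


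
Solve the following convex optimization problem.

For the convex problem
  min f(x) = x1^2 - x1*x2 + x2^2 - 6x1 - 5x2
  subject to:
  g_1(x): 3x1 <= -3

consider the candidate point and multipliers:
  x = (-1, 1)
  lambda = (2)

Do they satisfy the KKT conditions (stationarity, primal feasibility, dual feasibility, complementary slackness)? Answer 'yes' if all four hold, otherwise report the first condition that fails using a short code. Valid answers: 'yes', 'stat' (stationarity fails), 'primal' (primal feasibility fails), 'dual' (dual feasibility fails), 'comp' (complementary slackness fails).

Gradient of f: grad f(x) = Q x + c = (-9, -2)
Constraint values g_i(x) = a_i^T x - b_i:
  g_1((-1, 1)) = 0
Stationarity residual: grad f(x) + sum_i lambda_i a_i = (-3, -2)
  -> stationarity FAILS
Primal feasibility (all g_i <= 0): OK
Dual feasibility (all lambda_i >= 0): OK
Complementary slackness (lambda_i * g_i(x) = 0 for all i): OK

Verdict: the first failing condition is stationarity -> stat.

stat


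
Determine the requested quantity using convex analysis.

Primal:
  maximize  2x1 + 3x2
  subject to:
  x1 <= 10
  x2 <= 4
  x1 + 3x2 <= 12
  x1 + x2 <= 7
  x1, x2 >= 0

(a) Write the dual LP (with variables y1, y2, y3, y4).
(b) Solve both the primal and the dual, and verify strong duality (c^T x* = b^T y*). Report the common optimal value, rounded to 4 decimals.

The standard primal-dual pair for 'max c^T x s.t. A x <= b, x >= 0' is:
  Dual:  min b^T y  s.t.  A^T y >= c,  y >= 0.

So the dual LP is:
  minimize  10y1 + 4y2 + 12y3 + 7y4
  subject to:
    y1 + y3 + y4 >= 2
    y2 + 3y3 + y4 >= 3
    y1, y2, y3, y4 >= 0

Solving the primal: x* = (4.5, 2.5).
  primal value c^T x* = 16.5.
Solving the dual: y* = (0, 0, 0.5, 1.5).
  dual value b^T y* = 16.5.
Strong duality: c^T x* = b^T y*. Confirmed.

16.5


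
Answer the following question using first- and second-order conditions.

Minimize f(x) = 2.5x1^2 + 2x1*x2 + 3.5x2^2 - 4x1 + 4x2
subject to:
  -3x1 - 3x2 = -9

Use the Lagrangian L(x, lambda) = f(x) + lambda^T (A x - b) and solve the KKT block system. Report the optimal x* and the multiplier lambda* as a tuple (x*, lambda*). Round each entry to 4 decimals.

Form the Lagrangian:
  L(x, lambda) = (1/2) x^T Q x + c^T x + lambda^T (A x - b)
Stationarity (grad_x L = 0): Q x + c + A^T lambda = 0.
Primal feasibility: A x = b.

This gives the KKT block system:
  [ Q   A^T ] [ x     ]   [-c ]
  [ A    0  ] [ lambda ] = [ b ]

Solving the linear system:
  x*      = (2.875, 0.125)
  lambda* = (3.5417)
  f(x*)   = 10.4375

x* = (2.875, 0.125), lambda* = (3.5417)


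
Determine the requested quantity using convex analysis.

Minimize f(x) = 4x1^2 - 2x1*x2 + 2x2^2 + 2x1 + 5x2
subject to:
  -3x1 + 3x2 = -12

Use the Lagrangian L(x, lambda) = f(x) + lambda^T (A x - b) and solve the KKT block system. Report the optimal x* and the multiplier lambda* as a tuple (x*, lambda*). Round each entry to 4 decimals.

Form the Lagrangian:
  L(x, lambda) = (1/2) x^T Q x + c^T x + lambda^T (A x - b)
Stationarity (grad_x L = 0): Q x + c + A^T lambda = 0.
Primal feasibility: A x = b.

This gives the KKT block system:
  [ Q   A^T ] [ x     ]   [-c ]
  [ A    0  ] [ lambda ] = [ b ]

Solving the linear system:
  x*      = (0.125, -3.875)
  lambda* = (3.5833)
  f(x*)   = 11.9375

x* = (0.125, -3.875), lambda* = (3.5833)


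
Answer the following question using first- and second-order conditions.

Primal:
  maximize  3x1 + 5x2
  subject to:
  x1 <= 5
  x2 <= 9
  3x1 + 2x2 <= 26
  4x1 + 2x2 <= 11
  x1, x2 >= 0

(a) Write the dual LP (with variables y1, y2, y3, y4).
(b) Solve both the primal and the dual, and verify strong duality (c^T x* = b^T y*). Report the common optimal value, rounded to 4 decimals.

The standard primal-dual pair for 'max c^T x s.t. A x <= b, x >= 0' is:
  Dual:  min b^T y  s.t.  A^T y >= c,  y >= 0.

So the dual LP is:
  minimize  5y1 + 9y2 + 26y3 + 11y4
  subject to:
    y1 + 3y3 + 4y4 >= 3
    y2 + 2y3 + 2y4 >= 5
    y1, y2, y3, y4 >= 0

Solving the primal: x* = (0, 5.5).
  primal value c^T x* = 27.5.
Solving the dual: y* = (0, 0, 0, 2.5).
  dual value b^T y* = 27.5.
Strong duality: c^T x* = b^T y*. Confirmed.

27.5


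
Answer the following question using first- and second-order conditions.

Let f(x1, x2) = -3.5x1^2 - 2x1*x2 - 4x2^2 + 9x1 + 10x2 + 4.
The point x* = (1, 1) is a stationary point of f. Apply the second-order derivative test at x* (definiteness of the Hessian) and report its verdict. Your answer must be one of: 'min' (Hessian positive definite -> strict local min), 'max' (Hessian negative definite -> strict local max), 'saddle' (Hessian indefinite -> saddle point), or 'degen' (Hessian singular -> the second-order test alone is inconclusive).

Compute the Hessian H = grad^2 f:
  H = [[-7, -2], [-2, -8]]
Verify stationarity: grad f(x*) = H x* + g = (0, 0).
Eigenvalues of H: -9.5616, -5.4384.
Both eigenvalues < 0, so H is negative definite -> x* is a strict local max.

max


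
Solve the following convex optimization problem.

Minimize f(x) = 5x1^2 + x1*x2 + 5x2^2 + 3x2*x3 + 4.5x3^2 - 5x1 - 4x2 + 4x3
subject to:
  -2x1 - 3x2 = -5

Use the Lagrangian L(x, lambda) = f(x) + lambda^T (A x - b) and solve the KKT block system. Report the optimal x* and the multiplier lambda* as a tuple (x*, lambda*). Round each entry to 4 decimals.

Form the Lagrangian:
  L(x, lambda) = (1/2) x^T Q x + c^T x + lambda^T (A x - b)
Stationarity (grad_x L = 0): Q x + c + A^T lambda = 0.
Primal feasibility: A x = b.

This gives the KKT block system:
  [ Q   A^T ] [ x     ]   [-c ]
  [ A    0  ] [ lambda ] = [ b ]

Solving the linear system:
  x*      = (0.7719, 1.152, -0.8285)
  lambda* = (1.9357)
  f(x*)   = -1.0517

x* = (0.7719, 1.152, -0.8285), lambda* = (1.9357)


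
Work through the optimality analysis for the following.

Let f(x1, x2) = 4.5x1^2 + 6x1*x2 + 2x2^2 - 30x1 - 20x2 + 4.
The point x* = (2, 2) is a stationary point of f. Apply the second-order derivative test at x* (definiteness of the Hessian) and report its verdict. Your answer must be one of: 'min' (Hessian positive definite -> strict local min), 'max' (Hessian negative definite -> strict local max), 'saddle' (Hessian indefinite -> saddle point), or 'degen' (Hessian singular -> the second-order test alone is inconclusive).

Compute the Hessian H = grad^2 f:
  H = [[9, 6], [6, 4]]
Verify stationarity: grad f(x*) = H x* + g = (0, 0).
Eigenvalues of H: 0, 13.
H has a zero eigenvalue (singular; positive semidefinite but not definite), so H is neither positive definite, negative definite, nor indefinite. The second-order test alone is inconclusive -> degen.
(Indeed, f is constant along the null direction of H through x*, so x* is not a strict local extremum.)

degen


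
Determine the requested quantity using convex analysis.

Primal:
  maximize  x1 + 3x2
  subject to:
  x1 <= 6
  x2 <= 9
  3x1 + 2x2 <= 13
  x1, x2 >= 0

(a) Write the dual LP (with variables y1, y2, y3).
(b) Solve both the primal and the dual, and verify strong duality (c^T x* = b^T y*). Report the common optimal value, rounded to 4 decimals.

The standard primal-dual pair for 'max c^T x s.t. A x <= b, x >= 0' is:
  Dual:  min b^T y  s.t.  A^T y >= c,  y >= 0.

So the dual LP is:
  minimize  6y1 + 9y2 + 13y3
  subject to:
    y1 + 3y3 >= 1
    y2 + 2y3 >= 3
    y1, y2, y3 >= 0

Solving the primal: x* = (0, 6.5).
  primal value c^T x* = 19.5.
Solving the dual: y* = (0, 0, 1.5).
  dual value b^T y* = 19.5.
Strong duality: c^T x* = b^T y*. Confirmed.

19.5


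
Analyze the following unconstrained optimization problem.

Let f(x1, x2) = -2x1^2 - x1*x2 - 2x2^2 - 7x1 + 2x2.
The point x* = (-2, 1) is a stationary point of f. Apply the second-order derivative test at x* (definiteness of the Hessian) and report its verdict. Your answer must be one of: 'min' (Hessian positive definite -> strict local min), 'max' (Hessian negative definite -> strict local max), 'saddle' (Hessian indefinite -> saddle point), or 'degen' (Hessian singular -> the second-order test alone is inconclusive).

Compute the Hessian H = grad^2 f:
  H = [[-4, -1], [-1, -4]]
Verify stationarity: grad f(x*) = H x* + g = (0, 0).
Eigenvalues of H: -5, -3.
Both eigenvalues < 0, so H is negative definite -> x* is a strict local max.

max


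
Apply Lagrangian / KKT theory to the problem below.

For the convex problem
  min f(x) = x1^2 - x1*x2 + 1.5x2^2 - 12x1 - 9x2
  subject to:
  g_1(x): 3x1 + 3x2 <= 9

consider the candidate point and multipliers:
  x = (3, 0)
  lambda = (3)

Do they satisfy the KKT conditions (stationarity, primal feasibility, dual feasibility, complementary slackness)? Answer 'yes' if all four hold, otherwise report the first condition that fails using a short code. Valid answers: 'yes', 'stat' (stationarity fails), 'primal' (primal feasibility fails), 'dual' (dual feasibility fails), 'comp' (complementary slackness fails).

Gradient of f: grad f(x) = Q x + c = (-6, -12)
Constraint values g_i(x) = a_i^T x - b_i:
  g_1((3, 0)) = 0
Stationarity residual: grad f(x) + sum_i lambda_i a_i = (3, -3)
  -> stationarity FAILS
Primal feasibility (all g_i <= 0): OK
Dual feasibility (all lambda_i >= 0): OK
Complementary slackness (lambda_i * g_i(x) = 0 for all i): OK

Verdict: the first failing condition is stationarity -> stat.

stat


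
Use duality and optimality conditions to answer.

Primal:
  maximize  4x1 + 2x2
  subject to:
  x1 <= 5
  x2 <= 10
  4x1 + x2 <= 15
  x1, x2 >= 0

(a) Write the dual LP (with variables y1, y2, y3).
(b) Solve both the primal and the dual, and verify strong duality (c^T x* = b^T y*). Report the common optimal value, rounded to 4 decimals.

The standard primal-dual pair for 'max c^T x s.t. A x <= b, x >= 0' is:
  Dual:  min b^T y  s.t.  A^T y >= c,  y >= 0.

So the dual LP is:
  minimize  5y1 + 10y2 + 15y3
  subject to:
    y1 + 4y3 >= 4
    y2 + y3 >= 2
    y1, y2, y3 >= 0

Solving the primal: x* = (1.25, 10).
  primal value c^T x* = 25.
Solving the dual: y* = (0, 1, 1).
  dual value b^T y* = 25.
Strong duality: c^T x* = b^T y*. Confirmed.

25


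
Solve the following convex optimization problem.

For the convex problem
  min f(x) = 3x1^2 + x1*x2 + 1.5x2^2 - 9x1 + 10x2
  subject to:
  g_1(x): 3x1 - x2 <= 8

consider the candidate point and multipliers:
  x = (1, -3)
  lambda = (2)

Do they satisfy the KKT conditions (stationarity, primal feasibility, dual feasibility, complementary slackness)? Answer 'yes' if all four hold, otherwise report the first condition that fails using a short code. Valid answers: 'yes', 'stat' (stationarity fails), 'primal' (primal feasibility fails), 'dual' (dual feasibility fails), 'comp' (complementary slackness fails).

Gradient of f: grad f(x) = Q x + c = (-6, 2)
Constraint values g_i(x) = a_i^T x - b_i:
  g_1((1, -3)) = -2
Stationarity residual: grad f(x) + sum_i lambda_i a_i = (0, 0)
  -> stationarity OK
Primal feasibility (all g_i <= 0): OK
Dual feasibility (all lambda_i >= 0): OK
Complementary slackness (lambda_i * g_i(x) = 0 for all i): FAILS

Verdict: the first failing condition is complementary_slackness -> comp.

comp


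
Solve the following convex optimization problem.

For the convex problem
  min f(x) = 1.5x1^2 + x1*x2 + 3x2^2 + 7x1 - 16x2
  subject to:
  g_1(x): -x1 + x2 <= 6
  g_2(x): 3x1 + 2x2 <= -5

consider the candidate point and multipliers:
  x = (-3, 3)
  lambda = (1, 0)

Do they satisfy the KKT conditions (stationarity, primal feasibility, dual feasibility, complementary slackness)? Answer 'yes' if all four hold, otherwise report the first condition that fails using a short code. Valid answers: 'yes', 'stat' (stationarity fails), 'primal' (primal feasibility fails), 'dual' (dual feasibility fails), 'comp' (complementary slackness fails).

Gradient of f: grad f(x) = Q x + c = (1, -1)
Constraint values g_i(x) = a_i^T x - b_i:
  g_1((-3, 3)) = 0
  g_2((-3, 3)) = 2
Stationarity residual: grad f(x) + sum_i lambda_i a_i = (0, 0)
  -> stationarity OK
Primal feasibility (all g_i <= 0): FAILS
Dual feasibility (all lambda_i >= 0): OK
Complementary slackness (lambda_i * g_i(x) = 0 for all i): OK

Verdict: the first failing condition is primal_feasibility -> primal.

primal


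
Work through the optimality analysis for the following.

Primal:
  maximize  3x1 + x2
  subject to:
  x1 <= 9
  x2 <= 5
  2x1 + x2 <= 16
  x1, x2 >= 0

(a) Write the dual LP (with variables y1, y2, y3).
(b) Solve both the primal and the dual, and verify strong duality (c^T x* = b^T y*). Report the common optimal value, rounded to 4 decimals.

The standard primal-dual pair for 'max c^T x s.t. A x <= b, x >= 0' is:
  Dual:  min b^T y  s.t.  A^T y >= c,  y >= 0.

So the dual LP is:
  minimize  9y1 + 5y2 + 16y3
  subject to:
    y1 + 2y3 >= 3
    y2 + y3 >= 1
    y1, y2, y3 >= 0

Solving the primal: x* = (8, 0).
  primal value c^T x* = 24.
Solving the dual: y* = (0, 0, 1.5).
  dual value b^T y* = 24.
Strong duality: c^T x* = b^T y*. Confirmed.

24


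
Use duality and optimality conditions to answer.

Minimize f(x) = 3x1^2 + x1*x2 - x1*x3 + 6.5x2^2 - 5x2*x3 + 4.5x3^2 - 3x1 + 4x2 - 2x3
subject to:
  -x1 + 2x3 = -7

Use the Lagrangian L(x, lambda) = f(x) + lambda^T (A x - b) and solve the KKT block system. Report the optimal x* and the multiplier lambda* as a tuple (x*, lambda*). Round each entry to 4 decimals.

Form the Lagrangian:
  L(x, lambda) = (1/2) x^T Q x + c^T x + lambda^T (A x - b)
Stationarity (grad_x L = 0): Q x + c + A^T lambda = 0.
Primal feasibility: A x = b.

This gives the KKT block system:
  [ Q   A^T ] [ x     ]   [-c ]
  [ A    0  ] [ lambda ] = [ b ]

Solving the linear system:
  x*      = (1.9457, -1.4293, -2.5272)
  lambda* = (9.7717)
  f(x*)   = 30.9511

x* = (1.9457, -1.4293, -2.5272), lambda* = (9.7717)


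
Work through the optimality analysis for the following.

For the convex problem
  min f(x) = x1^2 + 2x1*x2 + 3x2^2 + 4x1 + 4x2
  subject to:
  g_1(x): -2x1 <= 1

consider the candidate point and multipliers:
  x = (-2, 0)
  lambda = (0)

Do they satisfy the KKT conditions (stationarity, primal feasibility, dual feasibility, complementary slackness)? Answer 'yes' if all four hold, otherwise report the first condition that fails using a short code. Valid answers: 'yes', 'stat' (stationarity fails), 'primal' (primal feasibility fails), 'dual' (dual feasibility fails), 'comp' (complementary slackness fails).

Gradient of f: grad f(x) = Q x + c = (0, 0)
Constraint values g_i(x) = a_i^T x - b_i:
  g_1((-2, 0)) = 3
Stationarity residual: grad f(x) + sum_i lambda_i a_i = (0, 0)
  -> stationarity OK
Primal feasibility (all g_i <= 0): FAILS
Dual feasibility (all lambda_i >= 0): OK
Complementary slackness (lambda_i * g_i(x) = 0 for all i): OK

Verdict: the first failing condition is primal_feasibility -> primal.

primal


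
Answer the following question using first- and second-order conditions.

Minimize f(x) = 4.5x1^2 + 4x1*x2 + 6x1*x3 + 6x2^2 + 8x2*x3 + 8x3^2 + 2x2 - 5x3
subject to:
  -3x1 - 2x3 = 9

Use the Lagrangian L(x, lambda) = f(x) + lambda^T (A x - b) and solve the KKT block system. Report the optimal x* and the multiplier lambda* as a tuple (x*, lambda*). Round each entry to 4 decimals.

Form the Lagrangian:
  L(x, lambda) = (1/2) x^T Q x + c^T x + lambda^T (A x - b)
Stationarity (grad_x L = 0): Q x + c + A^T lambda = 0.
Primal feasibility: A x = b.

This gives the KKT block system:
  [ Q   A^T ] [ x     ]   [-c ]
  [ A    0  ] [ lambda ] = [ b ]

Solving the linear system:
  x*      = (-3.0385, 0.8077, 0.0577)
  lambda* = (-7.9231)
  f(x*)   = 36.3173

x* = (-3.0385, 0.8077, 0.0577), lambda* = (-7.9231)


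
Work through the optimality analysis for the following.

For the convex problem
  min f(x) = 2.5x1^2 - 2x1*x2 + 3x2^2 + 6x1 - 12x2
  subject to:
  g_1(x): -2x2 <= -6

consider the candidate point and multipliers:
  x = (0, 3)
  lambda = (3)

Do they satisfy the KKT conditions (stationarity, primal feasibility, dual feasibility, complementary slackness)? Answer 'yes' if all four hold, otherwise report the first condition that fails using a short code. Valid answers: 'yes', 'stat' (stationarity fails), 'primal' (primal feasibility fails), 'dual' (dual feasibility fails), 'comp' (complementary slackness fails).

Gradient of f: grad f(x) = Q x + c = (0, 6)
Constraint values g_i(x) = a_i^T x - b_i:
  g_1((0, 3)) = 0
Stationarity residual: grad f(x) + sum_i lambda_i a_i = (0, 0)
  -> stationarity OK
Primal feasibility (all g_i <= 0): OK
Dual feasibility (all lambda_i >= 0): OK
Complementary slackness (lambda_i * g_i(x) = 0 for all i): OK

Verdict: yes, KKT holds.

yes


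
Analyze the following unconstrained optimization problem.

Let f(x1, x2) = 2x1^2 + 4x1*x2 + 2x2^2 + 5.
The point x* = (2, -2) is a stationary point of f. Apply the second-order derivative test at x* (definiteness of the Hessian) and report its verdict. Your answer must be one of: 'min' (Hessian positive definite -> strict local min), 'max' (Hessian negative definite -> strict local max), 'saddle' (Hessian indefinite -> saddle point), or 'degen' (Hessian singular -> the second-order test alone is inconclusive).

Compute the Hessian H = grad^2 f:
  H = [[4, 4], [4, 4]]
Verify stationarity: grad f(x*) = H x* + g = (0, 0).
Eigenvalues of H: 0, 8.
H has a zero eigenvalue (singular; positive semidefinite but not definite), so H is neither positive definite, negative definite, nor indefinite. The second-order test alone is inconclusive -> degen.
(Indeed, f is constant along the null direction of H through x*, so x* is not a strict local extremum.)

degen


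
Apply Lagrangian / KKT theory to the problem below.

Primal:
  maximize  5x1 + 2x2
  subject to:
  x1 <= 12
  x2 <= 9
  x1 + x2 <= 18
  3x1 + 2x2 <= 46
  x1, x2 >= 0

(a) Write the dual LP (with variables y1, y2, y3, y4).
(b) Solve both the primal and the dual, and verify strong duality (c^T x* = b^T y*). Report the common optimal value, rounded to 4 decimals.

The standard primal-dual pair for 'max c^T x s.t. A x <= b, x >= 0' is:
  Dual:  min b^T y  s.t.  A^T y >= c,  y >= 0.

So the dual LP is:
  minimize  12y1 + 9y2 + 18y3 + 46y4
  subject to:
    y1 + y3 + 3y4 >= 5
    y2 + y3 + 2y4 >= 2
    y1, y2, y3, y4 >= 0

Solving the primal: x* = (12, 5).
  primal value c^T x* = 70.
Solving the dual: y* = (2, 0, 0, 1).
  dual value b^T y* = 70.
Strong duality: c^T x* = b^T y*. Confirmed.

70


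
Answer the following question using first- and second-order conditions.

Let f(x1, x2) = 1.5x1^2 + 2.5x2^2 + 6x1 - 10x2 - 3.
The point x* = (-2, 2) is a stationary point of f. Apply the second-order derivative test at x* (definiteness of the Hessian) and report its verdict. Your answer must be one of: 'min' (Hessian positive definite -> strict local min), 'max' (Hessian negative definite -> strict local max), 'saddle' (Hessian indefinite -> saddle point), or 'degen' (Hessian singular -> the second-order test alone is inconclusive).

Compute the Hessian H = grad^2 f:
  H = [[3, 0], [0, 5]]
Verify stationarity: grad f(x*) = H x* + g = (0, 0).
Eigenvalues of H: 3, 5.
Both eigenvalues > 0, so H is positive definite -> x* is a strict local min.

min


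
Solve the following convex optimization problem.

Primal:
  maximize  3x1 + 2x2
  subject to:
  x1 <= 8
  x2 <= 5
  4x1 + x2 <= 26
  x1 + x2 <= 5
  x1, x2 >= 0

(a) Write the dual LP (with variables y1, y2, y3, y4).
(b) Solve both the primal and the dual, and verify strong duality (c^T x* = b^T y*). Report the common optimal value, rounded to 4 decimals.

The standard primal-dual pair for 'max c^T x s.t. A x <= b, x >= 0' is:
  Dual:  min b^T y  s.t.  A^T y >= c,  y >= 0.

So the dual LP is:
  minimize  8y1 + 5y2 + 26y3 + 5y4
  subject to:
    y1 + 4y3 + y4 >= 3
    y2 + y3 + y4 >= 2
    y1, y2, y3, y4 >= 0

Solving the primal: x* = (5, 0).
  primal value c^T x* = 15.
Solving the dual: y* = (0, 0, 0, 3).
  dual value b^T y* = 15.
Strong duality: c^T x* = b^T y*. Confirmed.

15


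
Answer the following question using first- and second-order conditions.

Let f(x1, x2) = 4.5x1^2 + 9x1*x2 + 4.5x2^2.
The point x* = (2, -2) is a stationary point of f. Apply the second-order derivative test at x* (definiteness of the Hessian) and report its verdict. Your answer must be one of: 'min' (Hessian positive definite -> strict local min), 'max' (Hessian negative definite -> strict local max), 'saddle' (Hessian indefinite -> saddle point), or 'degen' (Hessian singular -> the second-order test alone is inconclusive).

Compute the Hessian H = grad^2 f:
  H = [[9, 9], [9, 9]]
Verify stationarity: grad f(x*) = H x* + g = (0, 0).
Eigenvalues of H: 0, 18.
H has a zero eigenvalue (singular; positive semidefinite but not definite), so H is neither positive definite, negative definite, nor indefinite. The second-order test alone is inconclusive -> degen.
(Indeed, f is constant along the null direction of H through x*, so x* is not a strict local extremum.)

degen


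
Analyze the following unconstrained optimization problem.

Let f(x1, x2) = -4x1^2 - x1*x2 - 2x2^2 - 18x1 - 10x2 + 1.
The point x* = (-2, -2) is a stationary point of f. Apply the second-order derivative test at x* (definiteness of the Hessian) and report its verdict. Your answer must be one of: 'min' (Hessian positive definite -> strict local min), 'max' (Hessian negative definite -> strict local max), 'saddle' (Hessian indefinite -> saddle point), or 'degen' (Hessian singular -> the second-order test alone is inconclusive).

Compute the Hessian H = grad^2 f:
  H = [[-8, -1], [-1, -4]]
Verify stationarity: grad f(x*) = H x* + g = (0, 0).
Eigenvalues of H: -8.2361, -3.7639.
Both eigenvalues < 0, so H is negative definite -> x* is a strict local max.

max


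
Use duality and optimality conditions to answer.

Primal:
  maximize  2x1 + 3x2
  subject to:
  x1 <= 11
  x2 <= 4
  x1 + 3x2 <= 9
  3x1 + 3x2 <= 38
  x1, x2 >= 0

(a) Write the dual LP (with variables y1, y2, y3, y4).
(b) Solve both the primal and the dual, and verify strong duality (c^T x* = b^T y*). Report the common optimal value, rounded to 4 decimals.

The standard primal-dual pair for 'max c^T x s.t. A x <= b, x >= 0' is:
  Dual:  min b^T y  s.t.  A^T y >= c,  y >= 0.

So the dual LP is:
  minimize  11y1 + 4y2 + 9y3 + 38y4
  subject to:
    y1 + y3 + 3y4 >= 2
    y2 + 3y3 + 3y4 >= 3
    y1, y2, y3, y4 >= 0

Solving the primal: x* = (9, 0).
  primal value c^T x* = 18.
Solving the dual: y* = (0, 0, 2, 0).
  dual value b^T y* = 18.
Strong duality: c^T x* = b^T y*. Confirmed.

18


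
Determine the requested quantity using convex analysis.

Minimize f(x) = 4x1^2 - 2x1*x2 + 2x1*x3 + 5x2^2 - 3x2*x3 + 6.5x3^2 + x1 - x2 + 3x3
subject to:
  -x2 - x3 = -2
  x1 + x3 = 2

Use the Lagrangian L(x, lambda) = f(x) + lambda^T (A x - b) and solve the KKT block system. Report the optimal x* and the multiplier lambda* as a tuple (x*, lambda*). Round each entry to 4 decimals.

Form the Lagrangian:
  L(x, lambda) = (1/2) x^T Q x + c^T x + lambda^T (A x - b)
Stationarity (grad_x L = 0): Q x + c + A^T lambda = 0.
Primal feasibility: A x = b.

This gives the KKT block system:
  [ Q   A^T ] [ x     ]   [-c ]
  [ A    0  ] [ lambda ] = [ b ]

Solving the linear system:
  x*      = (1.069, 1.069, 0.931)
  lambda* = (4.7586, -9.2759)
  f(x*)   = 15.431

x* = (1.069, 1.069, 0.931), lambda* = (4.7586, -9.2759)


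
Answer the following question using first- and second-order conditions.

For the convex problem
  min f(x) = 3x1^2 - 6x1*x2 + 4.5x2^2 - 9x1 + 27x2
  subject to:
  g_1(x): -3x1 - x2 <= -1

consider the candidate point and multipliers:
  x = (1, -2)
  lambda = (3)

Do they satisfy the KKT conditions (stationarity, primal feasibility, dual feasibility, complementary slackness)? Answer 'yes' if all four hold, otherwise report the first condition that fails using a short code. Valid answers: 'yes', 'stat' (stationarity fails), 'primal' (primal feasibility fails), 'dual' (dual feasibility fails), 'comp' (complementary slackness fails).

Gradient of f: grad f(x) = Q x + c = (9, 3)
Constraint values g_i(x) = a_i^T x - b_i:
  g_1((1, -2)) = 0
Stationarity residual: grad f(x) + sum_i lambda_i a_i = (0, 0)
  -> stationarity OK
Primal feasibility (all g_i <= 0): OK
Dual feasibility (all lambda_i >= 0): OK
Complementary slackness (lambda_i * g_i(x) = 0 for all i): OK

Verdict: yes, KKT holds.

yes


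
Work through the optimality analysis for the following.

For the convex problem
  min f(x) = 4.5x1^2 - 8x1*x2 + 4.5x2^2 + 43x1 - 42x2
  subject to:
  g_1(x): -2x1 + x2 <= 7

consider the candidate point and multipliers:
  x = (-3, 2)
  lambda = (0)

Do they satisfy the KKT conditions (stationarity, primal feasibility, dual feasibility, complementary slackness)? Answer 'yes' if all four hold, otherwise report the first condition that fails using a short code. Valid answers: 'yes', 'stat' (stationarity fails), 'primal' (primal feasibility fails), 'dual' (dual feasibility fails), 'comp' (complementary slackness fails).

Gradient of f: grad f(x) = Q x + c = (0, 0)
Constraint values g_i(x) = a_i^T x - b_i:
  g_1((-3, 2)) = 1
Stationarity residual: grad f(x) + sum_i lambda_i a_i = (0, 0)
  -> stationarity OK
Primal feasibility (all g_i <= 0): FAILS
Dual feasibility (all lambda_i >= 0): OK
Complementary slackness (lambda_i * g_i(x) = 0 for all i): OK

Verdict: the first failing condition is primal_feasibility -> primal.

primal


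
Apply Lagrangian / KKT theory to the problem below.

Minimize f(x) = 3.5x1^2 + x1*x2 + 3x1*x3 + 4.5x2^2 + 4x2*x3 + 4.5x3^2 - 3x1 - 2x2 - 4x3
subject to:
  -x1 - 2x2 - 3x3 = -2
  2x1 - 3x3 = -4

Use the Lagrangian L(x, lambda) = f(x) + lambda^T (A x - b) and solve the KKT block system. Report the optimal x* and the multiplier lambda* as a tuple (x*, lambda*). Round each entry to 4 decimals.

Form the Lagrangian:
  L(x, lambda) = (1/2) x^T Q x + c^T x + lambda^T (A x - b)
Stationarity (grad_x L = 0): Q x + c + A^T lambda = 0.
Primal feasibility: A x = b.

This gives the KKT block system:
  [ Q   A^T ] [ x     ]   [-c ]
  [ A    0  ] [ lambda ] = [ b ]

Solving the linear system:
  x*      = (-0.4605, -0.3093, 1.0263)
  lambda* = (-0.5693, 1.4422)
  f(x*)   = 1.2623

x* = (-0.4605, -0.3093, 1.0263), lambda* = (-0.5693, 1.4422)


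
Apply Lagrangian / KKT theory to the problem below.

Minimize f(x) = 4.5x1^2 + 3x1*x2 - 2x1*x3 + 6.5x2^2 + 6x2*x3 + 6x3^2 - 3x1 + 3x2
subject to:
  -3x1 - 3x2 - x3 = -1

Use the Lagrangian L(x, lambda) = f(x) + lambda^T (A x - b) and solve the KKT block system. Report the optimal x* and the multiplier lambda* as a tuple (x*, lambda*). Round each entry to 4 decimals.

Form the Lagrangian:
  L(x, lambda) = (1/2) x^T Q x + c^T x + lambda^T (A x - b)
Stationarity (grad_x L = 0): Q x + c + A^T lambda = 0.
Primal feasibility: A x = b.

This gives the KKT block system:
  [ Q   A^T ] [ x     ]   [-c ]
  [ A    0  ] [ lambda ] = [ b ]

Solving the linear system:
  x*      = (0.6976, -0.4948, 0.3918)
  lambda* = (0.3368)
  f(x*)   = -1.6203

x* = (0.6976, -0.4948, 0.3918), lambda* = (0.3368)


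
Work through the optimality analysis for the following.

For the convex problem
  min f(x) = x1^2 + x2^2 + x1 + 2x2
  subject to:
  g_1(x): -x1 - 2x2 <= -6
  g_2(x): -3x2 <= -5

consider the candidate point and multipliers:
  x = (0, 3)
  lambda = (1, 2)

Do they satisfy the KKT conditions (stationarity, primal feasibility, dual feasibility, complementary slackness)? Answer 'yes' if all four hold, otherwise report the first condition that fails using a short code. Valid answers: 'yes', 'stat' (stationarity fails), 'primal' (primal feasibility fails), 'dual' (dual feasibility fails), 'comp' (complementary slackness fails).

Gradient of f: grad f(x) = Q x + c = (1, 8)
Constraint values g_i(x) = a_i^T x - b_i:
  g_1((0, 3)) = 0
  g_2((0, 3)) = -4
Stationarity residual: grad f(x) + sum_i lambda_i a_i = (0, 0)
  -> stationarity OK
Primal feasibility (all g_i <= 0): OK
Dual feasibility (all lambda_i >= 0): OK
Complementary slackness (lambda_i * g_i(x) = 0 for all i): FAILS

Verdict: the first failing condition is complementary_slackness -> comp.

comp


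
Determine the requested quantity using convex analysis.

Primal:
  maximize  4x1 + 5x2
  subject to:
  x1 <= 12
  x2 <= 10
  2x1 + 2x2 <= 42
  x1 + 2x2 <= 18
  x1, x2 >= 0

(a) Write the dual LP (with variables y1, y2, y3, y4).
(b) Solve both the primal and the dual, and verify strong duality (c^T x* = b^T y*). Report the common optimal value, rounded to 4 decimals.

The standard primal-dual pair for 'max c^T x s.t. A x <= b, x >= 0' is:
  Dual:  min b^T y  s.t.  A^T y >= c,  y >= 0.

So the dual LP is:
  minimize  12y1 + 10y2 + 42y3 + 18y4
  subject to:
    y1 + 2y3 + y4 >= 4
    y2 + 2y3 + 2y4 >= 5
    y1, y2, y3, y4 >= 0

Solving the primal: x* = (12, 3).
  primal value c^T x* = 63.
Solving the dual: y* = (1.5, 0, 0, 2.5).
  dual value b^T y* = 63.
Strong duality: c^T x* = b^T y*. Confirmed.

63


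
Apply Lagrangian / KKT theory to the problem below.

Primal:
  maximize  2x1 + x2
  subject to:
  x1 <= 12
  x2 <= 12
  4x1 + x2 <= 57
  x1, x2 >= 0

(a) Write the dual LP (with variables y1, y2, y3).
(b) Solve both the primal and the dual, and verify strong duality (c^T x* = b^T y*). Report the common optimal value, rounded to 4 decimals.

The standard primal-dual pair for 'max c^T x s.t. A x <= b, x >= 0' is:
  Dual:  min b^T y  s.t.  A^T y >= c,  y >= 0.

So the dual LP is:
  minimize  12y1 + 12y2 + 57y3
  subject to:
    y1 + 4y3 >= 2
    y2 + y3 >= 1
    y1, y2, y3 >= 0

Solving the primal: x* = (11.25, 12).
  primal value c^T x* = 34.5.
Solving the dual: y* = (0, 0.5, 0.5).
  dual value b^T y* = 34.5.
Strong duality: c^T x* = b^T y*. Confirmed.

34.5


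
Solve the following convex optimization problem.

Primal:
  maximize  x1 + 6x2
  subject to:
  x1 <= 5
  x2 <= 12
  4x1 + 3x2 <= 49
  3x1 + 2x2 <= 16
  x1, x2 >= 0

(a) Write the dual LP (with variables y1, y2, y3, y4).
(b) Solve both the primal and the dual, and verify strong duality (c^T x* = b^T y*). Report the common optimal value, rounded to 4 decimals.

The standard primal-dual pair for 'max c^T x s.t. A x <= b, x >= 0' is:
  Dual:  min b^T y  s.t.  A^T y >= c,  y >= 0.

So the dual LP is:
  minimize  5y1 + 12y2 + 49y3 + 16y4
  subject to:
    y1 + 4y3 + 3y4 >= 1
    y2 + 3y3 + 2y4 >= 6
    y1, y2, y3, y4 >= 0

Solving the primal: x* = (0, 8).
  primal value c^T x* = 48.
Solving the dual: y* = (0, 0, 0, 3).
  dual value b^T y* = 48.
Strong duality: c^T x* = b^T y*. Confirmed.

48


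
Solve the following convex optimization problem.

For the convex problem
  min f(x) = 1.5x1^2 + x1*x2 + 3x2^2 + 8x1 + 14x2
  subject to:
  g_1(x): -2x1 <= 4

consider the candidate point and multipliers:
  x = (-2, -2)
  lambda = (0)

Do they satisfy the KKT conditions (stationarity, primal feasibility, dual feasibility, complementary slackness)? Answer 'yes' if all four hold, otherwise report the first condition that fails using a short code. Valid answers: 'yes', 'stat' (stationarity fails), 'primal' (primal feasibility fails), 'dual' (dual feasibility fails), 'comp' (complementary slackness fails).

Gradient of f: grad f(x) = Q x + c = (0, 0)
Constraint values g_i(x) = a_i^T x - b_i:
  g_1((-2, -2)) = 0
Stationarity residual: grad f(x) + sum_i lambda_i a_i = (0, 0)
  -> stationarity OK
Primal feasibility (all g_i <= 0): OK
Dual feasibility (all lambda_i >= 0): OK
Complementary slackness (lambda_i * g_i(x) = 0 for all i): OK

Verdict: yes, KKT holds.

yes


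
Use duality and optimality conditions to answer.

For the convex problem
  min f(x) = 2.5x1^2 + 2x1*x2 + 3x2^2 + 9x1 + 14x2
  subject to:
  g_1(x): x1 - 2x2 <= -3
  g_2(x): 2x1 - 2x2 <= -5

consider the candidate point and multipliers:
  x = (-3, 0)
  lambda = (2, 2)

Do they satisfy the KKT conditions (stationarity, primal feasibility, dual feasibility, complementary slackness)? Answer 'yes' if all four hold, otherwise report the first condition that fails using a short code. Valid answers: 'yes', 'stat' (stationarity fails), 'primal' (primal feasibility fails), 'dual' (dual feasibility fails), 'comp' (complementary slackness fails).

Gradient of f: grad f(x) = Q x + c = (-6, 8)
Constraint values g_i(x) = a_i^T x - b_i:
  g_1((-3, 0)) = 0
  g_2((-3, 0)) = -1
Stationarity residual: grad f(x) + sum_i lambda_i a_i = (0, 0)
  -> stationarity OK
Primal feasibility (all g_i <= 0): OK
Dual feasibility (all lambda_i >= 0): OK
Complementary slackness (lambda_i * g_i(x) = 0 for all i): FAILS

Verdict: the first failing condition is complementary_slackness -> comp.

comp


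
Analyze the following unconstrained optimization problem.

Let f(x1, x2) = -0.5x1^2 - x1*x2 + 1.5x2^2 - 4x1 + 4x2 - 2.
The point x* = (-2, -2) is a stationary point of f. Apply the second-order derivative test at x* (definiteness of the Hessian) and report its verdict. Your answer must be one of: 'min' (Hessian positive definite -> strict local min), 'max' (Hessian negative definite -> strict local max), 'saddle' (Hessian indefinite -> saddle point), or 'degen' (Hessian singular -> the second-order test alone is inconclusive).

Compute the Hessian H = grad^2 f:
  H = [[-1, -1], [-1, 3]]
Verify stationarity: grad f(x*) = H x* + g = (0, 0).
Eigenvalues of H: -1.2361, 3.2361.
Eigenvalues have mixed signs, so H is indefinite -> x* is a saddle point.

saddle


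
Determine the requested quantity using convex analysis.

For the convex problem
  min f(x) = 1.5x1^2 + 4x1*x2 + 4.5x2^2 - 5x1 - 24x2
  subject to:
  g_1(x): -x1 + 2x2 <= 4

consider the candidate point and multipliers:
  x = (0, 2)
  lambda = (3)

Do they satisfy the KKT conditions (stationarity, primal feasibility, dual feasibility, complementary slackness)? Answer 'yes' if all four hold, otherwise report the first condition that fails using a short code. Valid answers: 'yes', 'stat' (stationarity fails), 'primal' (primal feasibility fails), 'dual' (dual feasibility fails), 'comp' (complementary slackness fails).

Gradient of f: grad f(x) = Q x + c = (3, -6)
Constraint values g_i(x) = a_i^T x - b_i:
  g_1((0, 2)) = 0
Stationarity residual: grad f(x) + sum_i lambda_i a_i = (0, 0)
  -> stationarity OK
Primal feasibility (all g_i <= 0): OK
Dual feasibility (all lambda_i >= 0): OK
Complementary slackness (lambda_i * g_i(x) = 0 for all i): OK

Verdict: yes, KKT holds.

yes


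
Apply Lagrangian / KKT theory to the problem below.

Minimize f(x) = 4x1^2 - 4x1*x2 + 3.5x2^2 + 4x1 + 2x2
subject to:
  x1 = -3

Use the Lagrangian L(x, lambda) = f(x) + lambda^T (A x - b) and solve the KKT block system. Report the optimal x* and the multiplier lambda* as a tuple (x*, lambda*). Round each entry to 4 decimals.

Form the Lagrangian:
  L(x, lambda) = (1/2) x^T Q x + c^T x + lambda^T (A x - b)
Stationarity (grad_x L = 0): Q x + c + A^T lambda = 0.
Primal feasibility: A x = b.

This gives the KKT block system:
  [ Q   A^T ] [ x     ]   [-c ]
  [ A    0  ] [ lambda ] = [ b ]

Solving the linear system:
  x*      = (-3, -2)
  lambda* = (12)
  f(x*)   = 10

x* = (-3, -2), lambda* = (12)


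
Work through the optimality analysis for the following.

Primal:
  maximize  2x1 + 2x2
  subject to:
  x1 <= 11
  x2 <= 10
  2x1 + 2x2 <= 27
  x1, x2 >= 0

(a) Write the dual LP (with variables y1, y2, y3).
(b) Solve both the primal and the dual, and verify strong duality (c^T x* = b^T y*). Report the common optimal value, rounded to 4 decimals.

The standard primal-dual pair for 'max c^T x s.t. A x <= b, x >= 0' is:
  Dual:  min b^T y  s.t.  A^T y >= c,  y >= 0.

So the dual LP is:
  minimize  11y1 + 10y2 + 27y3
  subject to:
    y1 + 2y3 >= 2
    y2 + 2y3 >= 2
    y1, y2, y3 >= 0

Solving the primal: x* = (3.5, 10).
  primal value c^T x* = 27.
Solving the dual: y* = (0, 0, 1).
  dual value b^T y* = 27.
Strong duality: c^T x* = b^T y*. Confirmed.

27


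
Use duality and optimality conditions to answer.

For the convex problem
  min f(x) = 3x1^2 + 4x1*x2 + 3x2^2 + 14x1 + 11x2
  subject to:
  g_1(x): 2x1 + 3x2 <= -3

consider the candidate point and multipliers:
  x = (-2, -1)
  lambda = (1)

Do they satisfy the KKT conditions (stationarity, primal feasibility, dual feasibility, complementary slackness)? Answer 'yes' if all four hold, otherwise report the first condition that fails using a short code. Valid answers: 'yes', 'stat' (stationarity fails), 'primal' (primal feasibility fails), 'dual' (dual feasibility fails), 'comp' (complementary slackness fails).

Gradient of f: grad f(x) = Q x + c = (-2, -3)
Constraint values g_i(x) = a_i^T x - b_i:
  g_1((-2, -1)) = -4
Stationarity residual: grad f(x) + sum_i lambda_i a_i = (0, 0)
  -> stationarity OK
Primal feasibility (all g_i <= 0): OK
Dual feasibility (all lambda_i >= 0): OK
Complementary slackness (lambda_i * g_i(x) = 0 for all i): FAILS

Verdict: the first failing condition is complementary_slackness -> comp.

comp
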